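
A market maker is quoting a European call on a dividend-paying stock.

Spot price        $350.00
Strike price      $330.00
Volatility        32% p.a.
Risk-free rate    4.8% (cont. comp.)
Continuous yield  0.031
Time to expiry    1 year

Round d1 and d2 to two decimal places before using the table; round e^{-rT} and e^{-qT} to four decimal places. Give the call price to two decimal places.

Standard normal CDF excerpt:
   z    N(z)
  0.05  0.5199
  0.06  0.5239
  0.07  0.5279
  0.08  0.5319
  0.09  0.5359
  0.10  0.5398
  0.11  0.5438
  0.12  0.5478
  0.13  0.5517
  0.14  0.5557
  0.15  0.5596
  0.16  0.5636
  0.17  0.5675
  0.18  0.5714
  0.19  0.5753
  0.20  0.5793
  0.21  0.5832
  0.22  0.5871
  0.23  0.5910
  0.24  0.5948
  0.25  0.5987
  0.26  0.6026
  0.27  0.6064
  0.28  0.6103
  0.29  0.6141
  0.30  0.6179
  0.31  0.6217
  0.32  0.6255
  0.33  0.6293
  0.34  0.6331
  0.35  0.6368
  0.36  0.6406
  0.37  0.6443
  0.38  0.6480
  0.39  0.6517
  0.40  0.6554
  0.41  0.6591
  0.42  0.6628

$55.10

T = 1;  σ√T = 0.3200
d₁ = [ln(350/330) + (0.048 − 0.031 + ½·0.32²)·1] / (σ√T) = (0.0588 + 0.0682) / 0.3200 = 0.3970 ⇒ 0.40
d₂ = 0.3970 − 0.3200 = 0.0770 ⇒ 0.08
e^(−qT) = e^(−0.031·1) = 0.9695;  e^(−rT) = e^(−0.048·1) = 0.9531
C = 350·0.9695·N(0.40) − 330·0.9531·N(0.08) = 350·0.9695·0.6554 − 330·0.9531·0.5319 = 222.3936 − 167.2948 = 55.0988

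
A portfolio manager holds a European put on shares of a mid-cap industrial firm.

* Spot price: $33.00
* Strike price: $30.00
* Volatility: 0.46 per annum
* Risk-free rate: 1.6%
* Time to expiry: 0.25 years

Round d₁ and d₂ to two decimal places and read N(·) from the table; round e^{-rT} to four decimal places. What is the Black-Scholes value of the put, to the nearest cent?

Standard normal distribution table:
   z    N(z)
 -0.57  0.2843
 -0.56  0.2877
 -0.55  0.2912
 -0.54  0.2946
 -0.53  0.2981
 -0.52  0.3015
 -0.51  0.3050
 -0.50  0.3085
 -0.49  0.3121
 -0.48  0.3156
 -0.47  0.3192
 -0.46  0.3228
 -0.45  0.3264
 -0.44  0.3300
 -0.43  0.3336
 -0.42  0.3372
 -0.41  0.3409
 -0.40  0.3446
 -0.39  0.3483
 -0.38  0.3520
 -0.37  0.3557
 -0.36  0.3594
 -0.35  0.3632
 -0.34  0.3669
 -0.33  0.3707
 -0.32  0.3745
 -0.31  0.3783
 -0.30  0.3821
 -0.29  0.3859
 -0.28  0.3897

$1.58

σ√T = 0.46 × 0.5000 = 0.2300
ln(S/K) + (r + σ²/2)T = ln(33/30) + (0.016 + 0.46²/2)·0.25 = 0.0953 + 0.0305 = 0.1258
d₁ = 0.1258 / 0.2300 = 0.5468 which rounds to 0.55
d₂ = d₁ − σ√T = 0.5468 − 0.2300 = 0.3168 which rounds to 0.32
exp(−rT) = exp(−0.016·0.25) = 0.9960
N(−d₂) = N(-0.32) = 0.3745;  N(−d₁) = N(-0.55) = 0.2912
P = 30·0.9960·0.3745 − 33·0.2912 = 11.1901 − 9.6096 = 1.5805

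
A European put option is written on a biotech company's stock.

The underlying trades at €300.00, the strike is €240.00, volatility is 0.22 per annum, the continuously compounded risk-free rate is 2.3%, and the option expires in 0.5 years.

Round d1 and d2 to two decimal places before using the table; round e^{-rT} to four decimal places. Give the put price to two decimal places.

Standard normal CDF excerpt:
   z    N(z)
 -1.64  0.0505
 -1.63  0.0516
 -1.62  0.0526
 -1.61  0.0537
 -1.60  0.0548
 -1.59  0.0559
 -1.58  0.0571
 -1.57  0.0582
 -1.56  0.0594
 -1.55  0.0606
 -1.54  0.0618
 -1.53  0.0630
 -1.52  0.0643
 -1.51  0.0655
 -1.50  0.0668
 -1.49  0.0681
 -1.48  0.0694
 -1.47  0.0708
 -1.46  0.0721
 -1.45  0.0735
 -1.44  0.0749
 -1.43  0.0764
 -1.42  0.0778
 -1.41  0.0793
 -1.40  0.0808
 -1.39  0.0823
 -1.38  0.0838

σ√T = 0.22·√0.5 = 0.1556
d₁ = [ln(300/240) + (0.023 + 0.22²/2)·0.5] / 0.1556 = [0.2231 + 0.0236] / 0.1556 = 1.5861 ≈ 1.59
d₂ = d₁ − σ√T = 1.5861 − 0.1556 = 1.4306 ≈ 1.43
exp(−rT) = exp(−0.023·0.5) = 0.9886
N(−d₂) = N(-1.43) = 0.0764;  N(−d₁) = N(-1.59) = 0.0559
P = 240·0.9886·0.0764 − 300·0.0559 = 18.1270 − 16.7700 = 1.3570

€1.36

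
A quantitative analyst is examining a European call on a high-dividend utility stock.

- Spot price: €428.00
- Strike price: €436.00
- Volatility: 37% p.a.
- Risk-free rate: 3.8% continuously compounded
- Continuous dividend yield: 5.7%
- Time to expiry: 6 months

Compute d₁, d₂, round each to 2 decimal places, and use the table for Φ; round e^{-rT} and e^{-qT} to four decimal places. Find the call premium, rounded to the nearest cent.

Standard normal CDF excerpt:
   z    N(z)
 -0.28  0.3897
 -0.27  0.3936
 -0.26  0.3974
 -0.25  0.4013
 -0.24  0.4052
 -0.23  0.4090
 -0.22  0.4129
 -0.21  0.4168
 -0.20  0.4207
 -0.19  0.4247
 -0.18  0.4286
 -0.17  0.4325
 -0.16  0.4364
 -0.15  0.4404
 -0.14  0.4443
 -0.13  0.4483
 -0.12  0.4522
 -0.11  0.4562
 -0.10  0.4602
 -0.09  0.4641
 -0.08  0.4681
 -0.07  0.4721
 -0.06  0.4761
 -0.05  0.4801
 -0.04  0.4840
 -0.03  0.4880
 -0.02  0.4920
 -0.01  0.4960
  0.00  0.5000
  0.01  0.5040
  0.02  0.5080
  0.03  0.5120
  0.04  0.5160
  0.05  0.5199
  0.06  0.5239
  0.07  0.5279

€37.97

σ√T = 0.37 × 0.7071 = 0.2616
d₁ = [ln(428/436) + (0.038 − 0.057 + 0.37²/2)·0.5] / 0.2616 = [-0.0185 + 0.0247] / 0.2616 = 0.0237 ≈ 0.02
d₂ = d₁ − σ√T = 0.0237 − 0.2616 = -0.2379 ≈ -0.24
e^(−qT) = e^(−0.057·0.5) = 0.9719;  e^(−rT) = e^(−0.038·0.5) = 0.9812
N(d₁) = N(0.02) = 0.5080;  N(d₂) = N(-0.24) = 0.4052
C = 428·0.9719·0.5080 − 436·0.9812·0.4052 = 211.3144 − 173.3459 = 37.9685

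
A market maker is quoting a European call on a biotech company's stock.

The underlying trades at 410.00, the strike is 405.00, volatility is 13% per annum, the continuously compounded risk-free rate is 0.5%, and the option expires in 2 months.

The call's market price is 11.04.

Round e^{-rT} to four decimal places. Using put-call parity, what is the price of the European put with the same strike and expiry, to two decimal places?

5.72

exp(−rT) = exp(−0.005·0.1667) = 0.9992
Put-call parity: C − P = S − K·e^(−rT) = 410 − 405·0.9992 = 410 − 404.6760 = 5.3240
P = C − (C − P) = 11.04 − (5.3240) = 5.7160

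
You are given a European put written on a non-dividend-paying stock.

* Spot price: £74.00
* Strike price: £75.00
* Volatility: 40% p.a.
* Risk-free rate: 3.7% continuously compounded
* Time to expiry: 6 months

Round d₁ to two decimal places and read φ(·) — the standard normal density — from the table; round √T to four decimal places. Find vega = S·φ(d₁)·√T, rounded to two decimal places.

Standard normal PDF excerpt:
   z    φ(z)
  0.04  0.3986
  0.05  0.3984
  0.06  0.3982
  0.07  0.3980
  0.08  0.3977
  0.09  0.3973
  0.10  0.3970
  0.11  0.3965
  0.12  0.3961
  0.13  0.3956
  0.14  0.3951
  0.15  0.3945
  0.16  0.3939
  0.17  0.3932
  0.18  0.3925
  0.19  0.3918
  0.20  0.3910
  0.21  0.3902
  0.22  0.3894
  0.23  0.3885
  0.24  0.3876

20.61

σ√T = 0.4·√0.5 = 0.2828
ln(S/K) + (r + σ²/2)T = ln(74/75) + (0.037 + 0.4²/2)·0.5 = -0.0134 + 0.0585 = 0.0451
d₁ = 0.0451 / 0.2828 = 0.1594 ≈ 0.16
√T = √0.5 = 0.7071
φ(d₁) = φ(0.16) = 0.3939
vega = S·φ(d₁)·√T = 74·0.3939·0.7071 = 20.6110
(The call has the same vega.)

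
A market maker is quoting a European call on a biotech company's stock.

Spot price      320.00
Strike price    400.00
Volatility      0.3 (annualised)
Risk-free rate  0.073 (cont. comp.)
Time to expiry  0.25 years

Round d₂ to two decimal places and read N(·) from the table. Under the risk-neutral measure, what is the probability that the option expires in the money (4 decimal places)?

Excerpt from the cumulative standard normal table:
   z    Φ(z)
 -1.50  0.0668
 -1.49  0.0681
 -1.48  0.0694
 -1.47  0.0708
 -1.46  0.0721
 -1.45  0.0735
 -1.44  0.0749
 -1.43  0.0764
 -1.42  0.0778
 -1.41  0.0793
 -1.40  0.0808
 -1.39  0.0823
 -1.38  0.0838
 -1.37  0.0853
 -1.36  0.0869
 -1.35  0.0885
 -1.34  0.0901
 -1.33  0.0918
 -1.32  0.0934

0.0749

T = 0.25;  σ√T = 0.1500
ln(S/K) + (r + σ²/2)T = ln(320/400) + (0.073 + 0.3²/2)·0.25 = -0.2231 + 0.0295 = -0.1936
d₁ = -0.1936 / 0.1500 = -1.2910 ⇒ -1.29
d₂ = d₁ − σ√T = -1.2910 − 0.1500 = -1.4410 ⇒ -1.44
Risk-neutral Pr[S_T > K] = N(d₂) = N(-1.44) = 0.0749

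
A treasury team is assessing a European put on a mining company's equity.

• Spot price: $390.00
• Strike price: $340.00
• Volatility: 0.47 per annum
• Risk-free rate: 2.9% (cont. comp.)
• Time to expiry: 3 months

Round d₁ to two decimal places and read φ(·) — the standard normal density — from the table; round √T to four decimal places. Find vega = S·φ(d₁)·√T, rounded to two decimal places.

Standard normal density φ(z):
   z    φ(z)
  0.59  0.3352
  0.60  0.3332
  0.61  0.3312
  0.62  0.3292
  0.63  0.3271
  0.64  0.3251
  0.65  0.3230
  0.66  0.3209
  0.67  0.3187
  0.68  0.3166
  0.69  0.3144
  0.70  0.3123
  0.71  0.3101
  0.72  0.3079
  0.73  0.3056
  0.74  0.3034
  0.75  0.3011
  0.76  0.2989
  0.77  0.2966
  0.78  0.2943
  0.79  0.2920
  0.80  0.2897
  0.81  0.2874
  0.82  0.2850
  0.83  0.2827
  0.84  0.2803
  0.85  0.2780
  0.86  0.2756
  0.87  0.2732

T = 0.25;  σ√T = 0.2350
d₁ = [ln(390/340) + (0.029 + ½·0.47²)·0.25] / (σ√T) = (0.1372 + 0.0349) / 0.2350 = 0.7322 which rounds to 0.73
√T = √0.25 = 0.5000
φ(d₁) = φ(0.73) = 0.3056
vega = S·φ(d₁)·√T = 390·0.3056·0.5000 = 59.5920

59.59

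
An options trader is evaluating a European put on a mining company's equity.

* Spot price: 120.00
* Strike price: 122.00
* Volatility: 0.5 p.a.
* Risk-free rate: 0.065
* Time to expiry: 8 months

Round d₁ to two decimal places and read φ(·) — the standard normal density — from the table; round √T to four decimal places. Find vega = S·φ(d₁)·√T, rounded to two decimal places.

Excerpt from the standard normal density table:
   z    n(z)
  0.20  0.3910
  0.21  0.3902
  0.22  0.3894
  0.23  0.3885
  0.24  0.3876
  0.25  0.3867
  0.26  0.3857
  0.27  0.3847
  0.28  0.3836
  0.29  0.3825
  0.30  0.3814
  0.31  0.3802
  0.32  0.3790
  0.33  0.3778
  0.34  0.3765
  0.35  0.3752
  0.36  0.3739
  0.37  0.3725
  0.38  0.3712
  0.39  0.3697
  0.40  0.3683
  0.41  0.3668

37.69

σ√T = 0.5·√0.6667 = 0.4082
d₁ = [ln(120/122) + (0.065 + ½·0.5²)·0.6667] / (σ√T) = (-0.0165 + 0.1267) / 0.4082 = 0.2698 ⇒ 0.27
√T = √0.6667 = 0.8165
φ(d₁) = φ(0.27) = 0.3847
vega = S·φ(d₁)·√T = 120·0.3847·0.8165 = 37.6929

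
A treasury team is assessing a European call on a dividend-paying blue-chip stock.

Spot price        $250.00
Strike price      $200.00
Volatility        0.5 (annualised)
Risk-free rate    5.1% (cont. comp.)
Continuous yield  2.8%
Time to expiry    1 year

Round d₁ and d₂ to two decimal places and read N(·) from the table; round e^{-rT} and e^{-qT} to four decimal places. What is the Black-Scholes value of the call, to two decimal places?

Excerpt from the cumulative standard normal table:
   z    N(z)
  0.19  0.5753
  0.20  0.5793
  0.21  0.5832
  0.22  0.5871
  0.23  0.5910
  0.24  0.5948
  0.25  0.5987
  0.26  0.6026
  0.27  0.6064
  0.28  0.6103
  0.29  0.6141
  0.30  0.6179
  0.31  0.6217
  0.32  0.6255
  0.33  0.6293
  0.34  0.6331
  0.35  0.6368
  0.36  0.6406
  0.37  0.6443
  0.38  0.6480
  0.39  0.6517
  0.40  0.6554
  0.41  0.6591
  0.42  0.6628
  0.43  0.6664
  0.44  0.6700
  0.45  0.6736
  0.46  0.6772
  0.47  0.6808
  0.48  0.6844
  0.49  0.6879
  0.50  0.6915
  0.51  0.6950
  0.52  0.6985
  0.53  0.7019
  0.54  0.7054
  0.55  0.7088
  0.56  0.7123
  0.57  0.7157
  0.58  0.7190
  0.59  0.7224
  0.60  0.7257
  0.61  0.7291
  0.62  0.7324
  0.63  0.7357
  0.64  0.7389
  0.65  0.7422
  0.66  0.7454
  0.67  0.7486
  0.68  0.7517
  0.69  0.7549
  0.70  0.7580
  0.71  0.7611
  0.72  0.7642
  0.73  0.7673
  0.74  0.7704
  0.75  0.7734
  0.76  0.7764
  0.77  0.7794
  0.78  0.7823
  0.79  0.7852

T = 1;  σ√T = 0.5000
d₁ = [ln(250/200) + (0.051 − 0.028 + 0.5²/2)·1] / 0.5000 = [0.2231 + 0.1480] / 0.5000 = 0.7423 ⇒ 0.74
d₂ = d₁ − σ√T = 0.7423 − 0.5000 = 0.2423 ⇒ 0.24
e^(−qT) = e^(−0.028·1) = 0.9724;  e^(−rT) = e^(−0.051·1) = 0.9503
C = 250·0.9724·N(0.74) − 200·0.9503·N(0.24) = 250·0.9724·0.7704 − 200·0.9503·0.5948 = 187.2842 − 113.0477 = 74.2366

$74.24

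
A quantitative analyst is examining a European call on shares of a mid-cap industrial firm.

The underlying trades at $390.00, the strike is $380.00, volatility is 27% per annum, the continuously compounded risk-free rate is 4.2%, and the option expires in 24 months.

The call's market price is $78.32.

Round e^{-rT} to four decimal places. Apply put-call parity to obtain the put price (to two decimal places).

$37.69

exp(−rT) = exp(−0.042·2) = 0.9194
Put-call parity: C − P = S − K·e^(−rT) = 390 − 380·0.9194 = 390 − 349.3720 = 40.6280
P = C − (C − P) = 78.32 − (40.6280) = 37.6920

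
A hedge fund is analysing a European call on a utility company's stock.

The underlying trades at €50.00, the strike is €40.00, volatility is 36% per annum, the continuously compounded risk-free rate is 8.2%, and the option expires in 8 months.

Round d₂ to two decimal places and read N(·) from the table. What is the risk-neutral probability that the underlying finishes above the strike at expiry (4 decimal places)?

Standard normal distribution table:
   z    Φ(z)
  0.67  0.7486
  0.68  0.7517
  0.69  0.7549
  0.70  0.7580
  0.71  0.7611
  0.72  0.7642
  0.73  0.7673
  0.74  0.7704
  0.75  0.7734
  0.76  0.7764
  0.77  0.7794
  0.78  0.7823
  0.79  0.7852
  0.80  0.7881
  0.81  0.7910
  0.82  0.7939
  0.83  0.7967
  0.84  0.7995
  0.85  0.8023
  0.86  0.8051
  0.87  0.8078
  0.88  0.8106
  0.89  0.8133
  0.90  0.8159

0.7881

σ√T = 0.36 × 0.8165 = 0.2939
d₁ = [ln(50/40) + (0.082 + 0.36²/2)·0.6667] / 0.2939 = [0.2231 + 0.0979] / 0.2939 = 1.0921 ⇒ 1.09
d₂ = d₁ − σ√T = 1.0921 − 0.2939 = 0.7982 ⇒ 0.80
Pr(exercise) under Q = N(d₂) = 0.7881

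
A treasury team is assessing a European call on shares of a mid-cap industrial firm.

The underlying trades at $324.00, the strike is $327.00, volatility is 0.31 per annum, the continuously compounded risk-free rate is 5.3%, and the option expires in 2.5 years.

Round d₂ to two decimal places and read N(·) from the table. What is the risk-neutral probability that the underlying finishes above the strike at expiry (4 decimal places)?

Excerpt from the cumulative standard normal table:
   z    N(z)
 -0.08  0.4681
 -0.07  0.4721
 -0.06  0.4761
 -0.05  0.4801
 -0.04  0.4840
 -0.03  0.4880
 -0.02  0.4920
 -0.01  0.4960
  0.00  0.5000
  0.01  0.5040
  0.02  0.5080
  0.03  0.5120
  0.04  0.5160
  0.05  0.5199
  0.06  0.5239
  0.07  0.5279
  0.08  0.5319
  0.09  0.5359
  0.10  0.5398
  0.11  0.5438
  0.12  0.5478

0.5040

σ√T = 0.31 × 1.5811 = 0.4902
ln(S/K) + (r + σ²/2)T = ln(324/327) + (0.053 + 0.31²/2)·2.5 = -0.0092 + 0.2526 = 0.2434
d₁ = 0.2434 / 0.4902 = 0.4966 ≈ 0.50
d₂ = d₁ − σ√T = 0.4966 − 0.4902 = 0.0064 ≈ 0.01
Pr(exercise) under Q = N(d₂) = 0.5040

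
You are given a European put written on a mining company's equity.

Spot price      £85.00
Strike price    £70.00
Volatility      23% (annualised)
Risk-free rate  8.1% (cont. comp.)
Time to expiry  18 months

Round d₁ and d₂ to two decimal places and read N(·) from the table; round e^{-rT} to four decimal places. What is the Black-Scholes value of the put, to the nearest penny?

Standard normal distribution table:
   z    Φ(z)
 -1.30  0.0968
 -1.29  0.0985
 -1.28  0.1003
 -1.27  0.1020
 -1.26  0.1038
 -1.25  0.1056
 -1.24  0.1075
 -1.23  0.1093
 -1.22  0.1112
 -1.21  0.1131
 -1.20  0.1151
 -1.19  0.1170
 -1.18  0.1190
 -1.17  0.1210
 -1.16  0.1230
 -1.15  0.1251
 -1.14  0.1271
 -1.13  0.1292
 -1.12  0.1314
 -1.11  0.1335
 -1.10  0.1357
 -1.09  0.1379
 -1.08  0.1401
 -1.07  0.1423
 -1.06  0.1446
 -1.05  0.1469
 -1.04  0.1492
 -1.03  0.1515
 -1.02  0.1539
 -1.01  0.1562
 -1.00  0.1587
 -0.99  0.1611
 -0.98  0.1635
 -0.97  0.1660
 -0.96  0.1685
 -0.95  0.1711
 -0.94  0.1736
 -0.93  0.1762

σ√T = 0.23·√1.5 = 0.2817
ln(S/K) + (r + σ²/2)T = ln(85/70) + (0.081 + 0.23²/2)·1.5 = 0.1942 + 0.1612 = 0.3553
d₁ = 0.3553 / 0.2817 = 1.2614 which rounds to 1.26
d₂ = d₁ − σ√T = 1.2614 − 0.2817 = 0.9797 which rounds to 0.98
exp(−rT) = exp(−0.081·1.5) = 0.8856
N(−d₂) = N(-0.98) = 0.1635;  N(−d₁) = N(-1.26) = 0.1038
P = 70·0.8856·0.1635 − 85·0.1038 = 10.1357 − 8.8230 = 1.3127

£1.31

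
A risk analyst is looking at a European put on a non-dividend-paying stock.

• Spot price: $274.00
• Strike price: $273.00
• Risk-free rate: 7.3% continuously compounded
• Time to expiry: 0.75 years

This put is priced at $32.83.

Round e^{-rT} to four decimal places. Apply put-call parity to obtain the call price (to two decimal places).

$48.38

e^(−rT) = e^(−0.073·0.75) = 0.9467
Put-call parity: C − P = S − K·e^(−rT) = 274 − 273·0.9467 = 274 − 258.4491 = 15.5509
C = P + (C − P) = 32.83 + (15.5509) = 48.3809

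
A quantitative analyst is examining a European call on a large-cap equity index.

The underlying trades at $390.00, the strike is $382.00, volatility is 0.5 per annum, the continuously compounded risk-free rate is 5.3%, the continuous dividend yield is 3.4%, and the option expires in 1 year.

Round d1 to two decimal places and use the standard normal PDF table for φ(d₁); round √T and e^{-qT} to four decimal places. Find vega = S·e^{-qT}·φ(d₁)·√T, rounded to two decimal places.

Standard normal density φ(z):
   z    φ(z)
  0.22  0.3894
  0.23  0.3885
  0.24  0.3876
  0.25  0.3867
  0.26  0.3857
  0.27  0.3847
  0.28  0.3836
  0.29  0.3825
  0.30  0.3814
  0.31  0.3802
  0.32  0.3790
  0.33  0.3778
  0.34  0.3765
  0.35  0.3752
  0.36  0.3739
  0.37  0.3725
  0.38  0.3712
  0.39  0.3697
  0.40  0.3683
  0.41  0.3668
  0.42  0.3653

T = 1;  σ√T = 0.5000
ln(S/K) + (r − q + σ²/2)T = ln(390/382) + (0.053 − 0.034 + 0.5²/2)·1 = 0.0207 + 0.1440 = 0.1647
d₁ = 0.1647 / 0.5000 = 0.3295 which rounds to 0.33
√T = √1 = 1.0000
φ(d₁) = φ(0.33) = 0.3778
exp(−qT) = exp(−0.034·1) = 0.9666
vega = S·exp(−qT)·φ(d₁)·√T = 390·0.9666·0.3778·1.0000 = 142.4208

142.42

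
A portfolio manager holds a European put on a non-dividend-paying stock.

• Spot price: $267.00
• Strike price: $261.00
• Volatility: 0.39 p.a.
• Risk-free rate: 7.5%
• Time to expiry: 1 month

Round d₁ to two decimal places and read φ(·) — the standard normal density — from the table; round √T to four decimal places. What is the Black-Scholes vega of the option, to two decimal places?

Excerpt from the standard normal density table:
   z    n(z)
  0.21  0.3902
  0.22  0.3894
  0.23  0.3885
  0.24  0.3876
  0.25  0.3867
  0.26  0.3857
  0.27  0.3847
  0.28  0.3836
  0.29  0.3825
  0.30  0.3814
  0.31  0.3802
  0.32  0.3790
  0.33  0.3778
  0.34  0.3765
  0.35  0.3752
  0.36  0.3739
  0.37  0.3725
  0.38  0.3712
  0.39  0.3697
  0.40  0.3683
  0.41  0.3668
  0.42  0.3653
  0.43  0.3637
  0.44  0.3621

T = 0.08333;  σ√T = 0.1126
d₁ = [ln(267/261) + (0.075 + ½·0.39²)·0.08333] / (σ√T) = (0.0227 + 0.0126) / 0.1126 = 0.3137 ≈ 0.31
√T = √0.08333 = 0.2887
φ(d₁) = φ(0.31) = 0.3802
vega = S·φ(d₁)·√T = 267·0.3802·0.2887 = 29.3069
(The call has the same vega.)

29.31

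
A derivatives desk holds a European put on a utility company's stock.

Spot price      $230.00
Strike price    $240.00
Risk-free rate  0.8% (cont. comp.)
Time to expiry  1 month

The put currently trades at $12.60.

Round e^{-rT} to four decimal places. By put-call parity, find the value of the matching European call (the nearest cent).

$2.77

exp(−rT) = exp(−0.008·0.08333) = 0.9993
Put-call parity: C − P = S − K·e^(−rT) = 230 − 240·0.9993 = 230 − 239.8320 = -9.8320
C = P + (C − P) = 12.60 + (-9.8320) = 2.7680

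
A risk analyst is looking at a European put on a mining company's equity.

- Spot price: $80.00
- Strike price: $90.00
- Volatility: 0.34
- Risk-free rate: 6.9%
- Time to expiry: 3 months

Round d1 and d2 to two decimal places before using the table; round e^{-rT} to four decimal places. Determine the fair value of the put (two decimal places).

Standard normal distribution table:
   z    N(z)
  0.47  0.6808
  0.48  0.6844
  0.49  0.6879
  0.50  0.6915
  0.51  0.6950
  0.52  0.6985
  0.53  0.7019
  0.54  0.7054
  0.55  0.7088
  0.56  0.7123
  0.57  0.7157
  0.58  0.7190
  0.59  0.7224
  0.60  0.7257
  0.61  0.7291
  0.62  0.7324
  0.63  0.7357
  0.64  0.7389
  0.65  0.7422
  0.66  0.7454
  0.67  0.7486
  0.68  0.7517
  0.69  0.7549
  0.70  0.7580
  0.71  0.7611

σ√T = 0.34·√0.25 = 0.1700
d₁ = [ln(80/90) + (0.069 + 0.34²/2)·0.25] / 0.1700 = [-0.1178 + 0.0317] / 0.1700 = -0.5064 ≈ -0.51
d₂ = d₁ − σ√T = -0.5064 − 0.1700 = -0.6764 ≈ -0.68
e^(−rT) = e^(−0.069·0.25) = 0.9829
N(−d₂) = N(0.68) = 0.7517;  N(−d₁) = N(0.51) = 0.6950
P = 90·0.9829·0.7517 − 80·0.6950 = 66.4961 − 55.6000 = 10.8961

$10.90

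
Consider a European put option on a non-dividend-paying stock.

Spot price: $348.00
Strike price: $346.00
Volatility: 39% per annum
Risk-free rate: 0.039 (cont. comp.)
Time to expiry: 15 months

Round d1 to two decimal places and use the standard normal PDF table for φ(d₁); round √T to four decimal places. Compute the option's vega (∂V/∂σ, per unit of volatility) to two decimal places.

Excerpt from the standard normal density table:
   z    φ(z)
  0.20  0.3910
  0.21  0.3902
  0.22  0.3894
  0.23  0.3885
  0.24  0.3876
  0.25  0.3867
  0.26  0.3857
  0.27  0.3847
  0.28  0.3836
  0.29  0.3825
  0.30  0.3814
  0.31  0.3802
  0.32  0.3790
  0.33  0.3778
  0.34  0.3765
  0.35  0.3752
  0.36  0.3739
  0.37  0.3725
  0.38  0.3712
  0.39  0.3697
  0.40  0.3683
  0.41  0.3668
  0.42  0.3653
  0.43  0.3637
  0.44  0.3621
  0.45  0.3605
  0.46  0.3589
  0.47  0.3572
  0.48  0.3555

T = 1.25;  σ√T = 0.4360
ln(S/K) + (r + σ²/2)T = ln(348/346) + (0.039 + 0.39²/2)·1.25 = 0.0058 + 0.1438 = 0.1496
d₁ = 0.1496 / 0.4360 = 0.3430 → 0.34
√T = √1.25 = 1.1180
φ(d₁) = φ(0.34) = 0.3765
vega = S·φ(d₁)·√T = 348·0.3765·1.1180 = 146.4826
(The call has the same vega.)

146.48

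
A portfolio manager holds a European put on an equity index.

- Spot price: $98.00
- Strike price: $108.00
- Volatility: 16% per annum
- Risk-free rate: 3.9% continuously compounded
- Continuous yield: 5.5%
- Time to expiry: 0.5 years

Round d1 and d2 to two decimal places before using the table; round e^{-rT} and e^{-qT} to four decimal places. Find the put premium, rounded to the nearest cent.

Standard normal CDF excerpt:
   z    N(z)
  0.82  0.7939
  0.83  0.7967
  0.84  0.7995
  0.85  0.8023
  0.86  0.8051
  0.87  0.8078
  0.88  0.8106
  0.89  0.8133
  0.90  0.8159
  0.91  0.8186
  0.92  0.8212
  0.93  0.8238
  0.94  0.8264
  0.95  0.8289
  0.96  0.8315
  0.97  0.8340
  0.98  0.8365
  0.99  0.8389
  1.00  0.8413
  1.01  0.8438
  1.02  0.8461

T = 0.5;  σ√T = 0.1131
d₁ = [ln(98/108) + (0.039 − 0.055 + 0.16²/2)·0.5] / 0.1131 = [-0.0972 − 0.0016] / 0.1131 = -0.8730 ≈ -0.87
d₂ = d₁ − σ√T = -0.8730 − 0.1131 = -0.9861 ≈ -0.99
exp(−qT) = exp(−0.055·0.5) = 0.9729;  exp(−rT) = exp(−0.039·0.5) = 0.9807
P = 108·0.9807·N(0.99) − 98·0.9729·N(0.87) = 108·0.9807·0.8389 − 98·0.9729·0.8078 = 88.8526 − 77.0190 = 11.8336

$11.83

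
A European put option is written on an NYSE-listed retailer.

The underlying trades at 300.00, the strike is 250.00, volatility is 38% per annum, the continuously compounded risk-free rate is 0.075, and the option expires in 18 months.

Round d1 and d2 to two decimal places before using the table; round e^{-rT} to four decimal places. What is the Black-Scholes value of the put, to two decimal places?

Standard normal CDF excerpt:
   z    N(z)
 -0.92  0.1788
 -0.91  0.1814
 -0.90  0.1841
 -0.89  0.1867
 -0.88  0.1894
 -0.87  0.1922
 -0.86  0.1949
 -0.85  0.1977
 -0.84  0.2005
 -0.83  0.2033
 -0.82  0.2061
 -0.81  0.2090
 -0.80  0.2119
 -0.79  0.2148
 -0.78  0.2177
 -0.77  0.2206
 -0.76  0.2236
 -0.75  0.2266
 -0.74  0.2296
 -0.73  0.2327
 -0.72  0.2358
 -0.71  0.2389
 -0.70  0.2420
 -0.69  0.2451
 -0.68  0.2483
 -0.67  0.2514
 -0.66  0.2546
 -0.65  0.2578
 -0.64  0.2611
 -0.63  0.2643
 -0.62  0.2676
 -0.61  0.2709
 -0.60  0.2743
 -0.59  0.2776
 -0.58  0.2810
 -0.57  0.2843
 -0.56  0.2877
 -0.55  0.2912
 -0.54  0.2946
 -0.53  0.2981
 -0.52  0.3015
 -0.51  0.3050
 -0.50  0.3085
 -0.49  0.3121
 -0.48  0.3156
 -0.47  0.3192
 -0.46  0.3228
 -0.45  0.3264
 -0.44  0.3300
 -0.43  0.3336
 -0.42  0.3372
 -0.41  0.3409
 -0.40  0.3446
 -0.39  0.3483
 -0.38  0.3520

σ√T = 0.38·√1.5 = 0.4654
d₁ = [ln(300/250) + (0.075 + 0.38²/2)·1.5] / 0.4654 = [0.1823 + 0.2208] / 0.4654 = 0.8662 which rounds to 0.87
d₂ = d₁ − σ√T = 0.8662 − 0.4654 = 0.4008 which rounds to 0.40
e^(−rT) = e^(−0.075·1.5) = 0.8936
N(−d₂) = N(-0.40) = 0.3446;  N(−d₁) = N(-0.87) = 0.1922
P = 250·0.8936·0.3446 − 300·0.1922 = 76.9836 − 57.6600 = 19.3236

19.32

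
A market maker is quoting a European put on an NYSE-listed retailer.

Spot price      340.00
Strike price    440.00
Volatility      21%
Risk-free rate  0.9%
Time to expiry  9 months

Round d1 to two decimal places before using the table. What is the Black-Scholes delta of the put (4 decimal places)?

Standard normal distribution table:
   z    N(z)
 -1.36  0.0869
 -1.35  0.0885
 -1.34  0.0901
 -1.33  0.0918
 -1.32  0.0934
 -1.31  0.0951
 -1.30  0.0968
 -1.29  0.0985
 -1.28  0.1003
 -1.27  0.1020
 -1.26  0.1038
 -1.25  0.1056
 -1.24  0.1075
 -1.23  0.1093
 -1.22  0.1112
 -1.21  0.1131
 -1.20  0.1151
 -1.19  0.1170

T = 0.75;  σ√T = 0.1819
d₁ = [ln(340/440) + (0.009 + ½·0.21²)·0.75] / (σ√T) = (-0.2578 + 0.0233) / 0.1819 = -1.2896 ≈ -1.29
N(d₁) = N(-1.29) = 0.0985
Δ_put = N(d₁) − 1 = 0.0985 − 1 = -0.9015

-0.9015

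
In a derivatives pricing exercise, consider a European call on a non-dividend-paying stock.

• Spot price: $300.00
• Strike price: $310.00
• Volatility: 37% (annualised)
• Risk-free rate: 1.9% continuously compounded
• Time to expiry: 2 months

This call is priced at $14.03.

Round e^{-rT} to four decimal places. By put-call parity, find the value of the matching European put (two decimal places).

e^(−rT) = e^(−0.019·0.1667) = 0.9968
Put-call parity: C − P = S − K·e^(−rT) = 300 − 310·0.9968 = 300 − 309.0080 = -9.0080
P = C − (C − P) = 14.03 − (-9.0080) = 23.0380

$23.04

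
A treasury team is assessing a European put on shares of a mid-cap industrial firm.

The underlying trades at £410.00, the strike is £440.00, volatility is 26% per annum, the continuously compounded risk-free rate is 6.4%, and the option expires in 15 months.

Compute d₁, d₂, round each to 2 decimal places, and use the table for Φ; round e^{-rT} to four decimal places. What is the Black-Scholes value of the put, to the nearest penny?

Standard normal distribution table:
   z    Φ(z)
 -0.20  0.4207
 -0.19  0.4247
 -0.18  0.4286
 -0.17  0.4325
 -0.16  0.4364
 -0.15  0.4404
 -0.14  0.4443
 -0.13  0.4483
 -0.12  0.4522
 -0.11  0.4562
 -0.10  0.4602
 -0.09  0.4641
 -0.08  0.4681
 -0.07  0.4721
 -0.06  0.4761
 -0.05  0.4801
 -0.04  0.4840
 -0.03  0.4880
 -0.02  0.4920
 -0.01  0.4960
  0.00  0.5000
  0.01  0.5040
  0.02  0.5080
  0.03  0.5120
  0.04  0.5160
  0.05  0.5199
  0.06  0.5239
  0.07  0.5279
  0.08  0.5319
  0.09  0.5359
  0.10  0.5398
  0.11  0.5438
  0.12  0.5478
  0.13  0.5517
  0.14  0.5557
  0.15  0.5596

T = 1.25;  σ√T = 0.2907
d₁ = [ln(410/440) + (0.064 + ½·0.26²)·1.25] / (σ√T) = (-0.0706 + 0.1222) / 0.2907 = 0.1776 ≈ 0.18
d₂ = 0.1776 − 0.2907 = -0.1131 ≈ -0.11
e^(−rT) = e^(−0.064·1.25) = 0.9231
N(−d₂) = N(0.11) = 0.5438;  N(−d₁) = N(-0.18) = 0.4286
P = 440·0.9231·0.5438 − 410·0.4286 = 220.8720 − 175.7260 = 45.1460

£45.15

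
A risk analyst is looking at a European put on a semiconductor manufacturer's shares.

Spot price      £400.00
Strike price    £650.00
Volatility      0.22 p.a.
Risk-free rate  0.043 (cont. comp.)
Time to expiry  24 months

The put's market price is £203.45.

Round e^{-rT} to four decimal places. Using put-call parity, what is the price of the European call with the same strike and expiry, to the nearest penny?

exp(−rT) = exp(−0.043·2) = 0.9176
Put-call parity: C − P = S − K·e^(−rT) = 400 − 650·0.9176 = 400 − 596.4400 = -196.4400
C = P + (C − P) = 203.45 + (-196.4400) = 7.0100

£7.01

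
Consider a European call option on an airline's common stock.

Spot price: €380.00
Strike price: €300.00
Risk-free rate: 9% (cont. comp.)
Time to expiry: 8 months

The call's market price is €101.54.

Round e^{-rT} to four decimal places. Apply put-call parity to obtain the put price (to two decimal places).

€4.08

e^(−rT) = e^(−0.09·0.6667) = 0.9418
Put-call parity: C − P = S − K·e^(−rT) = 380 − 300·0.9418 = 380 − 282.5400 = 97.4600
P = C − (C − P) = 101.54 − (97.4600) = 4.0800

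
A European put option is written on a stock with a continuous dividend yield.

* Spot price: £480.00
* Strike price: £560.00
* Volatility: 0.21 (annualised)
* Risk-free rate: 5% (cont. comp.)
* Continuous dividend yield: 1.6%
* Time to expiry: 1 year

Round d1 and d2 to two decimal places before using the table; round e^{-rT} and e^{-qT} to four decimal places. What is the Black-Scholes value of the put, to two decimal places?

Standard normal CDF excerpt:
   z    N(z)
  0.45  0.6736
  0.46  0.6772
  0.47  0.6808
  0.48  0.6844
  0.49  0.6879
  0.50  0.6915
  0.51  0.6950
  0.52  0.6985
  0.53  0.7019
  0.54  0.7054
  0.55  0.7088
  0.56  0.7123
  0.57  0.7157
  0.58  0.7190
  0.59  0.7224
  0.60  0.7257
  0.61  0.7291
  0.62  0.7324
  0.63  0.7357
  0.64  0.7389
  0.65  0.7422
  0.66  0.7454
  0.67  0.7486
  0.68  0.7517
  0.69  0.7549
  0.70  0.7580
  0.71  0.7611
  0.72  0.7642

σ√T = 0.21 × 1.0000 = 0.2100
d₁ = [ln(480/560) + (0.05 − 0.016 + 0.21²/2)·1] / 0.2100 = [-0.1542 + 0.0561] / 0.2100 = -0.4671 → -0.47
d₂ = d₁ − σ√T = -0.4671 − 0.2100 = -0.6771 → -0.68
exp(−qT) = exp(−0.016·1) = 0.9841;  exp(−rT) = exp(−0.05·1) = 0.9512
P = 560·0.9512·N(0.68) − 480·0.9841·N(0.47) = 560·0.9512·0.7517 − 480·0.9841·0.6808 = 400.4095 − 321.5881 = 78.8214

£78.82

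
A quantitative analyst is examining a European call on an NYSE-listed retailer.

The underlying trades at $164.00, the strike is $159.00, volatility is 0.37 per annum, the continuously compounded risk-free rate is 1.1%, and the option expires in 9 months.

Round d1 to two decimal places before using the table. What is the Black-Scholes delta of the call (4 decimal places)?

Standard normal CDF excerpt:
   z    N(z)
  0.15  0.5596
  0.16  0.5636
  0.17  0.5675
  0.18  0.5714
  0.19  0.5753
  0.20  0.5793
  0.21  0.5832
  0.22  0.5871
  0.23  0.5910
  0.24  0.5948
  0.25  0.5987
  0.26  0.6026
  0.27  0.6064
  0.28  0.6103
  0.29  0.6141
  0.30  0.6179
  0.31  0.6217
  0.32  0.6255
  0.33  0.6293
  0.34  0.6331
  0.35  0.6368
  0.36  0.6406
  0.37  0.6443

T = 0.75;  σ√T = 0.3204
d₁ = [ln(164/159) + (0.011 + 0.37²/2)·0.75] / 0.3204 = [0.0310 + 0.0596] / 0.3204 = 0.2826 ≈ 0.28
N(d₁) = N(0.28) = 0.6103
Δ_call = N(d₁) = 0.6103

0.6103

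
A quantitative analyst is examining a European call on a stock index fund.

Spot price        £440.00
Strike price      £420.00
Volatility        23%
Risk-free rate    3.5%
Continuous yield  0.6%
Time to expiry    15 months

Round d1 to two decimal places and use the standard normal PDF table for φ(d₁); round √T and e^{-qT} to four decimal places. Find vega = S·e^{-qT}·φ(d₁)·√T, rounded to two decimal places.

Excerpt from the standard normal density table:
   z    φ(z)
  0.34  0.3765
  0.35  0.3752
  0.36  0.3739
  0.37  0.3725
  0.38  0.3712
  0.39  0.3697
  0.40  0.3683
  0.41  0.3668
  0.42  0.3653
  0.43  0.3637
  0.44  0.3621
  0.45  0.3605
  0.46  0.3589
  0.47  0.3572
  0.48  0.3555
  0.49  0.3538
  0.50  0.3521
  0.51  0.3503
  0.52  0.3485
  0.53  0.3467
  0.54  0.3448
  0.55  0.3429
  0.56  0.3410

176.01

T = 1.25;  σ√T = 0.2571
d₁ = [ln(440/420) + (0.035 − 0.006 + 0.23²/2)·1.25] / 0.2571 = [0.0465 + 0.0693] / 0.2571 = 0.4505 ⇒ 0.45
√T = √1.25 = 1.1180
φ(d₁) = φ(0.45) = 0.3605
e^(−qT) = e^(−0.006·1.25) = 0.9925
vega = S·e^(−qT)·φ(d₁)·√T = 440·0.9925·0.3605·1.1180 = 176.0071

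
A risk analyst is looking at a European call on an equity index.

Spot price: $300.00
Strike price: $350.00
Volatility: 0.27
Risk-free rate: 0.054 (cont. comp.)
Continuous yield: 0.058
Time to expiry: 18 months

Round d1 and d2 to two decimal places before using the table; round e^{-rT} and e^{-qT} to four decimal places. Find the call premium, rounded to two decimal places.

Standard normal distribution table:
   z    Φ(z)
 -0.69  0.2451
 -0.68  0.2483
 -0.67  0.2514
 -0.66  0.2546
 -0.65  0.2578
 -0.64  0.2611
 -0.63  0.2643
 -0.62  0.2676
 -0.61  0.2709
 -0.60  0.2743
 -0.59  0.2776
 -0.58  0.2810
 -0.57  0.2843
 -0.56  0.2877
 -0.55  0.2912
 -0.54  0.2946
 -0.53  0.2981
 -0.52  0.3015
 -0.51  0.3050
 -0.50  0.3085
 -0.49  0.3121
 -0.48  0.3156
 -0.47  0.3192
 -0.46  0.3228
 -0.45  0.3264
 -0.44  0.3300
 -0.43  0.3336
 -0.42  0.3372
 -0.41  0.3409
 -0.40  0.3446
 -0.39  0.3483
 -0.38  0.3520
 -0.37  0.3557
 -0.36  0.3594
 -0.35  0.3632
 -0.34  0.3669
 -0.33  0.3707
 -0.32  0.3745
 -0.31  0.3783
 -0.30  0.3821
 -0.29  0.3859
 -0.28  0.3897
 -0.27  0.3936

T = 1.5;  σ√T = 0.3307
ln(S/K) + (r − q + σ²/2)T = ln(300/350) + (0.054 − 0.058 + 0.27²/2)·1.5 = -0.1542 + 0.0487 = -0.1055
d₁ = -0.1055 / 0.3307 = -0.3190 ⇒ -0.32
d₂ = d₁ − σ√T = -0.3190 − 0.3307 = -0.6496 ⇒ -0.65
e^(−qT) = e^(−0.058·1.5) = 0.9167;  e^(−rT) = e^(−0.054·1.5) = 0.9222
N(d₁) = N(-0.32) = 0.3745;  N(d₂) = N(-0.65) = 0.2578
C = 300·0.9167·0.3745 − 350·0.9222·0.2578 = 102.9912 − 83.2101 = 19.7811

$19.78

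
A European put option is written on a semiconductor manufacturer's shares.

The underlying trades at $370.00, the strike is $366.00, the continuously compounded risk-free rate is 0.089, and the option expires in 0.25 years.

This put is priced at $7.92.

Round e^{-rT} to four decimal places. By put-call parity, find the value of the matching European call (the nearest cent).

$19.97

e^(−rT) = e^(−0.089·0.25) = 0.9780
Put-call parity: C − P = S − K·e^(−rT) = 370 − 366·0.9780 = 370 − 357.9480 = 12.0520
C = P + (C − P) = 7.92 + (12.0520) = 19.9720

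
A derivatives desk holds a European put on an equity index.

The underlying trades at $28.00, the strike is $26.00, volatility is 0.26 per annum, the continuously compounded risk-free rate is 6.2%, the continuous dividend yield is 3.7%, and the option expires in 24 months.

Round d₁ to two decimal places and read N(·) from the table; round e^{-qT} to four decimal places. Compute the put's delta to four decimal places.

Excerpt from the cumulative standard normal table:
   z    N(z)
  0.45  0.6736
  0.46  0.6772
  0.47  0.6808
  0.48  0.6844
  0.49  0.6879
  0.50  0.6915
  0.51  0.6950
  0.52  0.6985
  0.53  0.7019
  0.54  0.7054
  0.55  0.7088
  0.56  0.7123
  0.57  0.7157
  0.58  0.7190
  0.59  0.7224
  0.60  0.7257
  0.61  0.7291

-0.2800

σ√T = 0.26·√2 = 0.3677
ln(S/K) + (r − q + σ²/2)T = ln(28/26) + (0.062 − 0.037 + 0.26²/2)·2 = 0.0741 + 0.1176 = 0.1917
d₁ = 0.1917 / 0.3677 = 0.5214 ≈ 0.52
N(d₁) = N(0.52) = 0.6985
Δ_put = e^(−qT)·(N(d₁) − 1) = 0.9287·(0.6985 − 1) = -0.2800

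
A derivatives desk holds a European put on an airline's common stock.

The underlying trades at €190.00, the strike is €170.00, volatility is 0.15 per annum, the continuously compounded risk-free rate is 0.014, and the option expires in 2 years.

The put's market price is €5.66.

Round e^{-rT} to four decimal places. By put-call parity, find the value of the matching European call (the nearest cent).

e^(−rT) = e^(−0.014·2) = 0.9724
Put-call parity: C − P = S − K·e^(−rT) = 190 − 170·0.9724 = 190 − 165.3080 = 24.6920
C = P + (C − P) = 5.66 + (24.6920) = 30.3520

€30.35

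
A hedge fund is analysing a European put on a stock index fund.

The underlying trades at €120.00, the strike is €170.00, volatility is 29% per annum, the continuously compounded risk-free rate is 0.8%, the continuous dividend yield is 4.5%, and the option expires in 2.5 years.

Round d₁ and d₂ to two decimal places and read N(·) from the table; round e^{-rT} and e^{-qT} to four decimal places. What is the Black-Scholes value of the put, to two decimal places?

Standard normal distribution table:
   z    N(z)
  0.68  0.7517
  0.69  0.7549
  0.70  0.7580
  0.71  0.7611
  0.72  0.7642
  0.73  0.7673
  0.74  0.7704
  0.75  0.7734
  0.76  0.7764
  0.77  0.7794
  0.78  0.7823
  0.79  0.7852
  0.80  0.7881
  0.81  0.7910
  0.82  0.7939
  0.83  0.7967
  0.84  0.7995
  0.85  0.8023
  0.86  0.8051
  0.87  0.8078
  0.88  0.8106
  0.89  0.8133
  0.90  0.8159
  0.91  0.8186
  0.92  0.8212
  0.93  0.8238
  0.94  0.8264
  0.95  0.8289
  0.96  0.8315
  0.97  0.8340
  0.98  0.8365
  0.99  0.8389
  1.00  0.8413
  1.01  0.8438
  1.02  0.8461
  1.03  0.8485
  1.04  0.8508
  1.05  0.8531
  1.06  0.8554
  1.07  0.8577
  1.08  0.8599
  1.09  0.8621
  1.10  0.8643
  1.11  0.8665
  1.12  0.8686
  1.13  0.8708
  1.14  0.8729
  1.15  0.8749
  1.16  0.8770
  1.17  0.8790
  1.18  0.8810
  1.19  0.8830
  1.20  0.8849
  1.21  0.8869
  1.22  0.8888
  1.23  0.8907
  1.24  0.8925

€64.86

T = 2.5;  σ√T = 0.4585
d₁ = [ln(120/170) + (0.008 − 0.045 + 0.29²/2)·2.5] / 0.4585 = [-0.3483 + 0.0126] / 0.4585 = -0.7321 → -0.73
d₂ = d₁ − σ√T = -0.7321 − 0.4585 = -1.1906 → -1.19
exp(−qT) = exp(−0.045·2.5) = 0.8936;  exp(−rT) = exp(−0.008·2.5) = 0.9802
N(−d₂) = N(1.19) = 0.8830;  N(−d₁) = N(0.73) = 0.7673
P = 170·0.9802·0.8830 − 120·0.8936·0.7673 = 147.1378 − 82.2791 = 64.8587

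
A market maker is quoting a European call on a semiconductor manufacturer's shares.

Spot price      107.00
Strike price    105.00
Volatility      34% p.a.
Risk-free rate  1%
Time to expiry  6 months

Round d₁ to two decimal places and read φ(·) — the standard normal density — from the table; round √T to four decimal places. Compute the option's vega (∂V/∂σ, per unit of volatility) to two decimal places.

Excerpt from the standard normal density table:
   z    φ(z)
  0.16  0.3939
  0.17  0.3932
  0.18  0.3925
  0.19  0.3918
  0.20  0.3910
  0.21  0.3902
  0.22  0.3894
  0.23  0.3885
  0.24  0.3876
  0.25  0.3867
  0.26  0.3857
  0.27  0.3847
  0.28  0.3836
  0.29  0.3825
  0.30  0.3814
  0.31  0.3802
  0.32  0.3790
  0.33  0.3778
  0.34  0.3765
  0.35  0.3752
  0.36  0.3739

σ√T = 0.34·√0.5 = 0.2404
ln(S/K) + (r + σ²/2)T = ln(107/105) + (0.01 + 0.34²/2)·0.5 = 0.0189 + 0.0339 = 0.0528
d₁ = 0.0528 / 0.2404 = 0.2195 which rounds to 0.22
√T = √0.5 = 0.7071
φ(d₁) = φ(0.22) = 0.3894
vega = S·φ(d₁)·√T = 107·0.3894·0.7071 = 29.4619
(Vega is the same for a European call and put with the same parameters.)

29.46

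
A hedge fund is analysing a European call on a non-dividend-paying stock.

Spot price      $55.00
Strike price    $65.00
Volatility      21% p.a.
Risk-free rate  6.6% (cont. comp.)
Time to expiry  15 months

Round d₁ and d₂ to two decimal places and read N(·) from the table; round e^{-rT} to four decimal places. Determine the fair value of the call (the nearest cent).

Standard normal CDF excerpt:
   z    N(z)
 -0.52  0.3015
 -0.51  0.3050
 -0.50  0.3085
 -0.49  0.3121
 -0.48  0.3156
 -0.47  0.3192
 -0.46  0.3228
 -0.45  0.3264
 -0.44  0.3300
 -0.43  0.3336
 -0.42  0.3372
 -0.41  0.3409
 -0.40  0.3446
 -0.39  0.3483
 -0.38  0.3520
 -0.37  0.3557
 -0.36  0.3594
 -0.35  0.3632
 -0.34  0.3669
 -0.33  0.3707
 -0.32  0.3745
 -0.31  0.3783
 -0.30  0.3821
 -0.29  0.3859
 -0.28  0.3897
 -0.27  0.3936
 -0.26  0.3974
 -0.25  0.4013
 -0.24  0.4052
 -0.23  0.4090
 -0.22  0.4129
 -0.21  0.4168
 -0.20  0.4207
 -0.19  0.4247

$3.40

T = 1.25;  σ√T = 0.2348
ln(S/K) + (r + σ²/2)T = ln(55/65) + (0.066 + 0.21²/2)·1.25 = -0.1671 + 0.1101 = -0.0570
d₁ = -0.0570 / 0.2348 = -0.2427 → -0.24
d₂ = d₁ − σ√T = -0.2427 − 0.2348 = -0.4775 → -0.48
e^(−rT) = e^(−0.066·1.25) = 0.9208
C = 55·N(-0.24) − 65·0.9208·N(-0.48) = 55·0.4052 − 65·0.9208·0.3156 = 22.2860 − 18.8893 = 3.3967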